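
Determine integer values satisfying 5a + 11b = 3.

Step 1: Check solvability.
gcd(5, 11) = 1
Since 1 divides 3, solutions exist.

Step 2: Apply extended Euclidean algorithm to find gcd.
We find integers such that 5*x0 + 11*y0 = 1

Step 3: Scale the particular solution.
Multiply by 3/1 = 3:
a = -6, b = 3

Step 4: Verify.
5*(-6) + 11*(3) = 3 = 3 ✓

a = -6, b = 3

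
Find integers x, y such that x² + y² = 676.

We need to find integers x, y > 0 such that x² + y² = 676.
Trying x = 10: y² = 676 - 10² = 676 - 100 = 576
y = 24
Check: 10² + 24² = 100 + 576 = 676 ✓

676 = 10² + 24²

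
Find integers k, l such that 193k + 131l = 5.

Step 1: Check solvability.
gcd(193, 131) = 1
Since 1 divides 5, solutions exist.

Step 2: Apply extended Euclidean algorithm to find gcd.
We find integers such that 193*x0 + 131*y0 = 1

Step 3: Scale the particular solution.
Multiply by 5/1 = 5:
k = -95, l = 140

Step 4: Verify.
193*(-95) + 131*(140) = 5 = 5 ✓

k = -95, l = 140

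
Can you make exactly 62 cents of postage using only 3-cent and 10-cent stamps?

We need non-negative x, y with 3x + 10y = 62.
gcd(3, 10) = 1 divides 62, so integer solutions exist.
Search for a non-negative one: x = 4 gives 10y = 62 - 12 = 50, so y = 5.
Check: 3·4 + 10·5 = 62 ✓

Yes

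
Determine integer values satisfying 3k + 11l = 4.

Step 1: Check solvability.
gcd(3, 11) = 1
Since 1 divides 4, solutions exist.

Step 2: Apply extended Euclidean algorithm to find gcd.
We find integers such that 3*x0 + 11*y0 = 1

Step 3: Scale the particular solution.
Multiply by 4/1 = 4:
k = 16, l = -4

Step 4: Verify.
3*(16) + 11*(-4) = 4 = 4 ✓

k = 16, l = -4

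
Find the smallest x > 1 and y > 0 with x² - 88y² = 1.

We seek the smallest positive integers (x, y) with x² - 88y² = 1, i.e., x² = 88y² + 1.
Try successive y values:
y = 1: x² = 88·1² + 1 = 89, not a perfect square
y = 2: x² = 88·2² + 1 = 353, not a perfect square
y = 3: x² = 88·3² + 1 = 793, not a perfect square
... continuing the search (or via continued fractions) ...
y = 21: x² = 88·21² + 1 = 38809, x = 197 ✓

Verify: 197² - 88·21² = 38809 - 38808 = 1 ✓

x = 197, y = 21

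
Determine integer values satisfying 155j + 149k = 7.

Step 1: Check solvability.
gcd(155, 149) = 1
Since 1 divides 7, solutions exist.

Step 2: Apply extended Euclidean algorithm to find gcd.
We find integers such that 155*x0 + 149*y0 = 1

Step 3: Scale the particular solution.
Multiply by 7/1 = 7:
j = 175, k = -182

Step 4: Verify.
155*(175) + 149*(-182) = 7 = 7 ✓

j = 175, k = -182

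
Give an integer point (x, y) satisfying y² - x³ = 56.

Try small integer x values and check whether x³ + 56 is a perfect square.
x = 2: x³ + 56 = 2³ + 56 = 8 + 56 = 64
Is 64 a perfect square? 8² = 64 ✓
So (x, y) = (2, -8) is a solution.

x = 2, y = -8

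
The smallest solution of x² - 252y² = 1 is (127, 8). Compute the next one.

Solutions to x² - Dy² = 1 are generated by powers of (x₀ + y₀√D).
The next solution satisfies x₁ + y₁√252 = (x₀ + y₀√252)², giving:
x₁ = x₀² + 252y₀² = 127² + 252·8² = 16129 + 16128 = 32257
y₁ = 2x₀y₀ = 2·127·8 = 2032

Verify: 32257² - 252·2032² = 1040514049 - 1040514048 = 1 ✓

x = 32257, y = 2032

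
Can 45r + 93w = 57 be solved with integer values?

Step 1: Compute gcd(45, 93).
gcd(45, 93) = 3

Step 2: Check divisibility.
Does 3 divide 57? 57 = 3 x 19, so yes.

By the theorem on linear Diophantine equations, 45r + 93w = 57 has integer solutions if and only if gcd(45, 93) divides 57. Since 3 | 57, solutions exist.

Yes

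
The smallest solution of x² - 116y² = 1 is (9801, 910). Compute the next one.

Solutions to x² - Dy² = 1 are generated by powers of (x₀ + y₀√D).
The next solution satisfies x₁ + y₁√116 = (x₀ + y₀√116)², giving:
x₁ = x₀² + 116y₀² = 9801² + 116·910² = 96059601 + 96059600 = 192119201
y₁ = 2x₀y₀ = 2·9801·910 = 17837820

Verify: 192119201² - 116·17837820² = 36909787392878401 - 36909787392878400 = 1 ✓

x = 192119201, y = 17837820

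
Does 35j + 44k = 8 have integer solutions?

Step 1: Compute gcd(35, 44).
gcd(35, 44) = 1

Step 2: Check divisibility.
Does 1 divide 8? 8 = 1 x 8, so yes.

By the theorem on linear Diophantine equations, 35j + 44k = 8 has integer solutions if and only if gcd(35, 44) divides 8. Since 1 | 8, solutions exist.

Yes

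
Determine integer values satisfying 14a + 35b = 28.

Step 1: Check solvability.
gcd(14, 35) = 7
Since 7 divides 28, solutions exist.

Step 2: Apply extended Euclidean algorithm to find gcd.
We find integers such that 14*x0 + 35*y0 = 7

Step 3: Scale the particular solution.
Multiply by 28/7 = 4:
a = -8, b = 4

Step 4: Verify.
14*(-8) + 35*(4) = 28 = 28 ✓

a = -8, b = 4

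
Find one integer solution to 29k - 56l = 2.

Step 1: Check solvability.
gcd(29, 56) = 1
Since 1 divides 2, solutions exist.

Step 2: Apply extended Euclidean algorithm to find gcd.
We find integers such that 29*x0 + 56*y0 = 1

Step 3: Scale the particular solution.
Multiply by 2/1 = 2:
k = -54, l = -28

Step 4: Verify.
29*(-54) - 56*(-28) = 2 = 2 ✓

k = -54, l = -28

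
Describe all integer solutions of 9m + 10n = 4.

Step 1: Compute gcd(9, 10) = 1.
Since 1 divides 4, solutions exist.

Step 2: Find a particular solution using extended Euclidean algorithm.
We get m₀ = -4, n₀ = 4.
Check: 9*-4 + 10*4 = 4 = 4 ✓

Step 3: Write the general solution.
m = -4 + (10/1)t = -4 + 10t
n = 4 - (9/1)t = 4 - 9t
for any integer t.

m = -4 + 10t, n = 4 - 9t for integer t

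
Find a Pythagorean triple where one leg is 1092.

We need the other leg and hypotenuse such that 1092² + x² = c².
Take x = 235, c = 1117: 1092² + 235² = 1192464 + 55225 = 1247689 = 1117² ✓
Triple: (235, 1092, 1117)

(235, 1092, 1117)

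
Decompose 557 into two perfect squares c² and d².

We need to find integers c, d > 0 such that c² + d² = 557.
Trying c = 14: d² = 557 - 14² = 557 - 196 = 361
d = 19
Check: 14² + 19² = 196 + 361 = 557 ✓

557 = 14² + 19²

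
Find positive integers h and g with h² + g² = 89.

We need to find integers h, g > 0 such that h² + g² = 89.
Trying h = 5: g² = 89 - 5² = 89 - 25 = 64
g = 8
Check: 5² + 8² = 25 + 64 = 89 ✓

89 = 5² + 8²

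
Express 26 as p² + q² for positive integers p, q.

We need to find integers p, q > 0 such that p² + q² = 26.
Trying p = 1: q² = 26 - 1² = 26 - 1 = 25
q = 5
Check: 1² + 5² = 1 + 25 = 26 ✓

26 = 1² + 5²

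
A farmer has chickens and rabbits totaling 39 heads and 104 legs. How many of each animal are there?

Let c = chickens, r = rabbits.
Heads: c + r = 39
Legs: 2c + 4r = 104
From the first equation, c = 39 - r. Substitute:
2(39 - r) + 4r = 104
78 + 2r = 104
r = (104 - 78)/2 = 13
c = 39 - 13 = 26

Chickens: 26, Rabbits: 13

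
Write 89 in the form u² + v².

We need to find integers u, v > 0 such that u² + v² = 89.
Trying u = 5: v² = 89 - 5² = 89 - 25 = 64
v = 8
Check: 5² + 8² = 25 + 64 = 89 ✓

89 = 5² + 8²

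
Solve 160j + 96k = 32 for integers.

Step 1: Check solvability.
gcd(160, 96) = 32
Since 32 divides 32, solutions exist.

Step 2: Apply extended Euclidean algorithm to find gcd.
We find integers such that 160*x0 + 96*y0 = 32

Step 3: Scale the particular solution.
Multiply by 32/32 = 1:
j = -1, k = 2

Step 4: Verify.
160*(-1) + 96*(2) = 32 = 32 ✓

j = -1, k = 2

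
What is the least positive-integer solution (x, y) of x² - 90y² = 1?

We seek the smallest positive integers (x, y) with x² - 90y² = 1, i.e., x² = 90y² + 1.
Try successive y values:
y = 1: x² = 90·1² + 1 = 91, not a perfect square
y = 2: x² = 90·2² + 1 = 361, x = 19 ✓

Verify: 19² - 90·2² = 361 - 360 = 1 ✓

x = 19, y = 2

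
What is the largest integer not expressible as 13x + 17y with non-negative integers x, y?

For two coprime denominations a and b, the Frobenius number (largest value not representable as a non-negative combination) is ab - a - b.
Here gcd(13, 17) = 1, so they are coprime.
F(13, 17) = 13·17 - 13 - 17 = 221 - 30 = 191

191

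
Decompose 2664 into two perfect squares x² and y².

We need to find integers x, y > 0 such that x² + y² = 2664.
Trying x = 30: y² = 2664 - 30² = 2664 - 900 = 1764
y = 42
Check: 30² + 42² = 900 + 1764 = 2664 ✓

2664 = 30² + 42²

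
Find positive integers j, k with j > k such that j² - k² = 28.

Factor: j² - k² = (j+k)(j-k) = 28.
We need two factors of 28 with the same parity.
Use j+k = 14 and j-k = 2 (product 14·2 = 28).
Adding: 2j = 16, so j = 8.
Subtracting: 2k = 12, so k = 6.
Check: 8² - 6² = 64 - 36 = 28 ✓

j = 8, k = 6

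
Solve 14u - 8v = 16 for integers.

Step 1: Check solvability.
gcd(14, 8) = 2
Since 2 divides 16, solutions exist.

Step 2: Apply extended Euclidean algorithm to find gcd.
We find integers such that 14*x0 + 8*y0 = 2

Step 3: Scale the particular solution.
Multiply by 16/2 = 8:
u = -8, v = -16

Step 4: Verify.
14*(-8) - 8*(-16) = 16 = 16 ✓

u = -8, v = -16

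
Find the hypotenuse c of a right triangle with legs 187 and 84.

c² = a² + b² = 187² + 84² = 34969 + 7056 = 42025
c = sqrt(42025) = 205

205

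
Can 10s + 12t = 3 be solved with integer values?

Step 1: Compute gcd(10, 12).
gcd(10, 12) = 2

Step 2: Check divisibility.
Does 2 divide 3? 3 = 2 x 1 + 1, so no.

By the theorem on linear Diophantine equations, 10s + 12t = 3 has integer solutions if and only if gcd(10, 12) divides 3. Since 2 does not divide 3, no solutions exist.

No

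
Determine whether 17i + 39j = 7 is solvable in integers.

Step 1: Compute gcd(17, 39).
gcd(17, 39) = 1

Step 2: Check divisibility.
Does 1 divide 7? 7 = 1 x 7, so yes.

By the theorem on linear Diophantine equations, 17i + 39j = 7 has integer solutions if and only if gcd(17, 39) divides 7. Since 1 | 7, solutions exist.

Yes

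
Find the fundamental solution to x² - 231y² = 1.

We seek the smallest positive integers (x, y) with x² - 231y² = 1, i.e., x² = 231y² + 1.
Try successive y values:
y = 1: x² = 231·1² + 1 = 232, not a perfect square
y = 2: x² = 231·2² + 1 = 925, not a perfect square
y = 3: x² = 231·3² + 1 = 2080, not a perfect square
... continuing the search (or via continued fractions) ...
y = 5: x² = 231·5² + 1 = 5776, x = 76 ✓

Verify: 76² - 231·5² = 5776 - 5775 = 1 ✓

x = 76, y = 5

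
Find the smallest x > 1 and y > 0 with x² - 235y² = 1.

We seek the smallest positive integers (x, y) with x² - 235y² = 1, i.e., x² = 235y² + 1.
Try successive y values:
y = 1: x² = 235·1² + 1 = 236, not a perfect square
y = 2: x² = 235·2² + 1 = 941, not a perfect square
y = 3: x² = 235·3² + 1 = 2116, x = 46 ✓

Verify: 46² - 235·3² = 2116 - 2115 = 1 ✓

x = 46, y = 3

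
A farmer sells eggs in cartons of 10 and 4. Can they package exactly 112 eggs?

We need non-negative a, b with 10a + 4b = 112.
gcd(10, 4) = 2 divides 112.
Try a = 0: 4b = 112 - 0 = 112, so b = 28.
One way: 0 cartons of 10 and 28 cartons of 4.

Yes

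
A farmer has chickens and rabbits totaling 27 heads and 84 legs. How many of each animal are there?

Let c = chickens, r = rabbits.
Heads: c + r = 27
Legs: 2c + 4r = 84
From the first equation, c = 27 - r. Substitute:
2(27 - r) + 4r = 84
54 + 2r = 84
r = (84 - 54)/2 = 15
c = 27 - 15 = 12

Chickens: 12, Rabbits: 15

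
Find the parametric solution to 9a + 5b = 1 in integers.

Step 1: Compute gcd(9, 5) = 1.
Since 1 divides 1, solutions exist.

Step 2: Find a particular solution using extended Euclidean algorithm.
We get a₀ = -1, b₀ = 2.
Check: 9*-1 + 5*2 = 1 = 1 ✓

Step 3: Write the general solution.
a = -1 + (5/1)t = -1 + 5t
b = 2 - (9/1)t = 2 - 9t
for any integer t.

a = -1 + 5t, b = 2 - 9t for integer t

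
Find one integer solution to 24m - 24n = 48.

Step 1: Check solvability.
gcd(24, 24) = 24
Since 24 divides 48, solutions exist.

Step 2: Apply extended Euclidean algorithm to find gcd.
We find integers such that 24*x0 + 24*y0 = 24

Step 3: Scale the particular solution.
Multiply by 48/24 = 2:
m = 0, n = -2

Step 4: Verify.
24*(0) - 24*(-2) = 48 = 48 ✓

m = 0, n = -2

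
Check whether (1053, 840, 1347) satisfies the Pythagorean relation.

Compute a² + b²:
1053² + 840² = 1108809 + 705600 = 1814409
Compute c²:
1347² = 1814409
Since 1814409 = 1814409, it is a Pythagorean triple.

Yes, it is a Pythagorean triple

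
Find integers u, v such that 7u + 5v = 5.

Step 1: Check solvability.
gcd(7, 5) = 1
Since 1 divides 5, solutions exist.

Step 2: Apply extended Euclidean algorithm to find gcd.
We find integers such that 7*x0 + 5*y0 = 1

Step 3: Scale the particular solution.
Multiply by 5/1 = 5:
u = -10, v = 15

Step 4: Verify.
7*(-10) + 5*(15) = 5 = 5 ✓

u = -10, v = 15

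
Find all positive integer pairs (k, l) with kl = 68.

The positive divisors of 68 are: 1, 2, 4, 17, 34, 68.
Each divisor d gives the pair (d, 68/d):
(1, 68), (2, 34), (4, 17), (17, 4), (34, 2), (68, 1)

(1, 68), (2, 34), (4, 17), (17, 4), (34, 2), (68, 1)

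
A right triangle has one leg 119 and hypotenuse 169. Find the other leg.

b² = c² - a² = 28561 - 14161 = 14400
b = 120

120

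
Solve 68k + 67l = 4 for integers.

Step 1: Check solvability.
gcd(68, 67) = 1
Since 1 divides 4, solutions exist.

Step 2: Apply extended Euclidean algorithm to find gcd.
We find integers such that 68*x0 + 67*y0 = 1

Step 3: Scale the particular solution.
Multiply by 4/1 = 4:
k = 4, l = -4

Step 4: Verify.
68*(4) + 67*(-4) = 4 = 4 ✓

k = 4, l = -4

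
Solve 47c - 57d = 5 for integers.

Step 1: Check solvability.
gcd(47, 57) = 1
Since 1 divides 5, solutions exist.

Step 2: Apply extended Euclidean algorithm to find gcd.
We find integers such that 47*x0 + 57*y0 = 1

Step 3: Scale the particular solution.
Multiply by 5/1 = 5:
c = 85, d = 70

Step 4: Verify.
47*(85) - 57*(70) = 5 = 5 ✓

c = 85, d = 70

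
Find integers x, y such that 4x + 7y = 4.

Step 1: Check solvability.
gcd(4, 7) = 1
Since 1 divides 4, solutions exist.

Step 2: Apply extended Euclidean algorithm to find gcd.
We find integers such that 4*x0 + 7*y0 = 1

Step 3: Scale the particular solution.
Multiply by 4/1 = 4:
x = 8, y = -4

Step 4: Verify.
4*(8) + 7*(-4) = 4 = 4 ✓

x = 8, y = -4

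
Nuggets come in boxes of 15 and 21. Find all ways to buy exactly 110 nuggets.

We need non-negative integers (x, y) with 15x + 21y = 110.
For each x in 0..7, check if 110 - 15x is a non-negative multiple of 21.
No x yields an integer y ≥ 0.

No solution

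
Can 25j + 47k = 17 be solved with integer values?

Step 1: Compute gcd(25, 47).
gcd(25, 47) = 1

Step 2: Check divisibility.
Does 1 divide 17? 17 = 1 x 17, so yes.

By the theorem on linear Diophantine equations, 25j + 47k = 17 has integer solutions if and only if gcd(25, 47) divides 17. Since 1 | 17, solutions exist.

Yes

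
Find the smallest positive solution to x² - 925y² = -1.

We need x² = 925y² - 1. Try successive y:
y = 1: x² = 925·1² - 1 = 924, not a perfect square
y = 2: x² = 925·2² - 1 = 3699, not a perfect square
y = 3: x² = 925·3² - 1 = 8324, not a perfect square
...
y = 29: x² = 925·29² - 1 = 777924 = 882² ✓
Check: 882² - 925·29² = 777924 - 777925 = -1 ✓

x = 882, y = 29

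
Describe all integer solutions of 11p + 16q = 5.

Step 1: Compute gcd(11, 16) = 1.
Since 1 divides 5, solutions exist.

Step 2: Find a particular solution using extended Euclidean algorithm.
We get p₀ = 15, q₀ = -10.
Check: 11*15 + 16*-10 = 5 = 5 ✓

Step 3: Write the general solution.
p = 15 + (16/1)t = 15 + 16t
q = -10 - (11/1)t = -10 - 11t
for any integer t.

p = 15 + 16t, q = -10 - 11t for integer t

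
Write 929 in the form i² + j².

We need to find integers i, j > 0 such that i² + j² = 929.
Trying i = 20: j² = 929 - 20² = 929 - 400 = 529
j = 23
Check: 20² + 23² = 400 + 529 = 929 ✓

929 = 20² + 23²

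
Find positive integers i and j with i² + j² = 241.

We need to find integers i, j > 0 such that i² + j² = 241.
Trying i = 4: j² = 241 - 4² = 241 - 16 = 225
j = 15
Check: 4² + 15² = 16 + 225 = 241 ✓

241 = 4² + 15²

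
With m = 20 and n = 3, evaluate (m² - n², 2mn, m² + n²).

a = m² - n² = 400 - 9 = 391
b = 2mn = 2·20·3 = 120
c = m² + n² = 400 + 9 = 409
Verify: 391² + 120² = 152881 + 14400 = 167281 = 409² ✓

(391, 120, 409)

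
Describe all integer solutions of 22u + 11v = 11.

Step 1: Compute gcd(22, 11) = 11.
Since 11 divides 11, solutions exist.

Step 2: Find a particular solution using extended Euclidean algorithm.
We get u₀ = 0, v₀ = 1.
Check: 22*0 + 11*1 = 11 = 11 ✓

Step 3: Write the general solution.
u = 0 + (11/11)t = 0 + 1t
v = 1 - (22/11)t = 1 - 2t
for any integer t.

u = 0 + 1t, v = 1 - 2t for integer t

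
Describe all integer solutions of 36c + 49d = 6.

Step 1: Compute gcd(36, 49) = 1.
Since 1 divides 6, solutions exist.

Step 2: Find a particular solution using extended Euclidean algorithm.
We get c₀ = 90, d₀ = -66.
Check: 36*90 + 49*-66 = 6 = 6 ✓

Step 3: Write the general solution.
c = 90 + (49/1)t = 90 + 49t
d = -66 - (36/1)t = -66 - 36t
for any integer t.

c = 90 + 49t, d = -66 - 36t for integer t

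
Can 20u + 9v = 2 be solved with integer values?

Step 1: Compute gcd(20, 9).
gcd(20, 9) = 1

Step 2: Check divisibility.
Does 1 divide 2? 2 = 1 x 2, so yes.

By the theorem on linear Diophantine equations, 20u + 9v = 2 has integer solutions if and only if gcd(20, 9) divides 2. Since 1 | 2, solutions exist.

Yes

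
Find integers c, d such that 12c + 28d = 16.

Step 1: Check solvability.
gcd(12, 28) = 4
Since 4 divides 16, solutions exist.

Step 2: Apply extended Euclidean algorithm to find gcd.
We find integers such that 12*x0 + 28*y0 = 4

Step 3: Scale the particular solution.
Multiply by 16/4 = 4:
c = -8, d = 4

Step 4: Verify.
12*(-8) + 28*(4) = 16 = 16 ✓

c = -8, d = 4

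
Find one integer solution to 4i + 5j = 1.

Step 1: Check solvability.
gcd(4, 5) = 1
Since 1 divides 1, solutions exist.

Step 2: Apply extended Euclidean algorithm to find gcd.
We find integers such that 4*x0 + 5*y0 = 1

Step 3: Scale the particular solution.
Multiply by 1/1 = 1:
i = -1, j = 1

Step 4: Verify.
4*(-1) + 5*(1) = 1 = 1 ✓

i = -1, j = 1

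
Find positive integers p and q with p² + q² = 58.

We need to find integers p, q > 0 such that p² + q² = 58.
Trying p = 3: q² = 58 - 3² = 58 - 9 = 49
q = 7
Check: 3² + 7² = 9 + 49 = 58 ✓

58 = 3² + 7²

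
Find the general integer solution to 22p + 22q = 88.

Step 1: Compute gcd(22, 22) = 22.
Since 22 divides 88, solutions exist.

Step 2: Find a particular solution using extended Euclidean algorithm.
We get p₀ = 0, q₀ = 4.
Check: 22*0 + 22*4 = 88 = 88 ✓

Step 3: Write the general solution.
p = 0 + (22/22)t = 0 + 1t
q = 4 - (22/22)t = 4 - 1t
for any integer t.

p = 0 + 1t, q = 4 - 1t for integer t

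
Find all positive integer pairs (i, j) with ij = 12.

The positive divisors of 12 are: 1, 2, 3, 4, 6, 12.
Each divisor d gives the pair (d, 12/d):
(1, 12), (2, 6), (3, 4), (4, 3), (6, 2), (12, 1)

(1, 12), (2, 6), (3, 4), (4, 3), (6, 2), (12, 1)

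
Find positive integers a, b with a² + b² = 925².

We need a² + b² = 925² = 855625.
Trying: 533² + 756² = 284089 + 571536 = 855625 ✓

(533, 756, 925)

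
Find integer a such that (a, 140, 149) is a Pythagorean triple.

a² = c² - b² = 149² - 140² = 22201 - 19600 = 2601
a = sqrt(2601) = 51

51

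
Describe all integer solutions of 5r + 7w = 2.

Step 1: Compute gcd(5, 7) = 1.
Since 1 divides 2, solutions exist.

Step 2: Find a particular solution using extended Euclidean algorithm.
We get r₀ = 6, w₀ = -4.
Check: 5*6 + 7*-4 = 2 = 2 ✓

Step 3: Write the general solution.
r = 6 + (7/1)t = 6 + 7t
w = -4 - (5/1)t = -4 - 5t
for any integer t.

r = 6 + 7t, w = -4 - 5t for integer t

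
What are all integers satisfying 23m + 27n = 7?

Step 1: Compute gcd(23, 27) = 1.
Since 1 divides 7, solutions exist.

Step 2: Find a particular solution using extended Euclidean algorithm.
We get m₀ = -49, n₀ = 42.
Check: 23*-49 + 27*42 = 7 = 7 ✓

Step 3: Write the general solution.
m = -49 + (27/1)t = -49 + 27t
n = 42 - (23/1)t = 42 - 23t
for any integer t.

m = -49 + 27t, n = 42 - 23t for integer t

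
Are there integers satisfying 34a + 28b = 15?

Step 1: Compute gcd(34, 28).
gcd(34, 28) = 2

Step 2: Check divisibility.
Does 2 divide 15? 15 = 2 x 7 + 1, so no.

By the theorem on linear Diophantine equations, 34a + 28b = 15 has integer solutions if and only if gcd(34, 28) divides 15. Since 2 does not divide 15, no solutions exist.

No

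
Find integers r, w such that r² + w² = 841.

We need to find integers r, w > 0 such that r² + w² = 841.
Trying r = 20: w² = 841 - 20² = 841 - 400 = 441
w = 21
Check: 20² + 21² = 400 + 441 = 841 ✓

841 = 20² + 21²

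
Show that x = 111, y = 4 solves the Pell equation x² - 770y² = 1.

Compute x² = 111² = 12321
Compute 770y² = 770·4² = 770·16 = 12320
x² - 770y² = 12321 - 12320 = 1
Since this equals 1, (111, 4) is a solution.

Yes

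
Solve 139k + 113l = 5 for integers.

Step 1: Check solvability.
gcd(139, 113) = 1
Since 1 divides 5, solutions exist.

Step 2: Apply extended Euclidean algorithm to find gcd.
We find integers such that 139*x0 + 113*y0 = 1

Step 3: Scale the particular solution.
Multiply by 5/1 = 5:
k = -65, l = 80

Step 4: Verify.
139*(-65) + 113*(80) = 5 = 5 ✓

k = -65, l = 80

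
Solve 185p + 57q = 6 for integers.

Step 1: Check solvability.
gcd(185, 57) = 1
Since 1 divides 6, solutions exist.

Step 2: Apply extended Euclidean algorithm to find gcd.
We find integers such that 185*x0 + 57*y0 = 1

Step 3: Scale the particular solution.
Multiply by 6/1 = 6:
p = -24, q = 78

Step 4: Verify.
185*(-24) + 57*(78) = 6 = 6 ✓

p = -24, q = 78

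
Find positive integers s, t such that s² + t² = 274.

Search for s with 274 - s² a perfect square.
s = 7: 274 - 7² = 274 - 49 = 225 = 15² ✓
So s = 7, t = 15.

s = 7, t = 15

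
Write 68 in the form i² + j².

We need to find integers i, j > 0 such that i² + j² = 68.
Trying i = 2: j² = 68 - 2² = 68 - 4 = 64
j = 8
Check: 2² + 8² = 4 + 64 = 68 ✓

68 = 2² + 8²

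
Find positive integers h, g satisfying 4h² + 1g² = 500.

Try small values of h and check whether (500 - 4h²)/1 is a perfect square.
h = 10: 4·10² = 400, so 1g² = 500 - 400 = 100, giving g² = 100, g = 10.
Check: 4·10² + 1·10² = 400 + 100 = 500 ✓

h = 10, g = 10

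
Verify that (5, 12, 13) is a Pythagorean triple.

Compute a² + b²:
5² + 12² = 25 + 144 = 169
Compute c²:
13² = 169
Since 169 = 169, it is a Pythagorean triple.

Yes, it is a Pythagorean triple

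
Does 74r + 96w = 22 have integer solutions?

Step 1: Compute gcd(74, 96).
gcd(74, 96) = 2

Step 2: Check divisibility.
Does 2 divide 22? 22 = 2 x 11, so yes.

By the theorem on linear Diophantine equations, 74r + 96w = 22 has integer solutions if and only if gcd(74, 96) divides 22. Since 2 | 22, solutions exist.

Yes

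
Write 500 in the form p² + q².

We need to find integers p, q > 0 such that p² + q² = 500.
Trying p = 4: q² = 500 - 4² = 500 - 16 = 484
q = 22
Check: 4² + 22² = 16 + 484 = 500 ✓

500 = 4² + 22²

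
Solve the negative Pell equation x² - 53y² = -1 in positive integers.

We need x² = 53y² - 1. Try successive y:
y = 1: x² = 53·1² - 1 = 52, not a perfect square
y = 2: x² = 53·2² - 1 = 211, not a perfect square
y = 3: x² = 53·3² - 1 = 476, not a perfect square
...
y = 25: x² = 53·25² - 1 = 33124 = 182² ✓
Check: 182² - 53·25² = 33124 - 33125 = -1 ✓

x = 182, y = 25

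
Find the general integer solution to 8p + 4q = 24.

Step 1: Compute gcd(8, 4) = 4.
Since 4 divides 24, solutions exist.

Step 2: Find a particular solution using extended Euclidean algorithm.
We get p₀ = 0, q₀ = 6.
Check: 8*0 + 4*6 = 24 = 24 ✓

Step 3: Write the general solution.
p = 0 + (4/4)t = 0 + 1t
q = 6 - (8/4)t = 6 - 2t
for any integer t.

p = 0 + 1t, q = 6 - 2t for integer t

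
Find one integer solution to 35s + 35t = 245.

Step 1: Check solvability.
gcd(35, 35) = 35
Since 35 divides 245, solutions exist.

Step 2: Apply extended Euclidean algorithm to find gcd.
We find integers such that 35*x0 + 35*y0 = 35

Step 3: Scale the particular solution.
Multiply by 245/35 = 7:
s = 0, t = 7

Step 4: Verify.
35*(0) + 35*(7) = 245 = 245 ✓

s = 0, t = 7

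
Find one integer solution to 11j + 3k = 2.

Step 1: Check solvability.
gcd(11, 3) = 1
Since 1 divides 2, solutions exist.

Step 2: Apply extended Euclidean algorithm to find gcd.
We find integers such that 11*x0 + 3*y0 = 1

Step 3: Scale the particular solution.
Multiply by 2/1 = 2:
j = -2, k = 8

Step 4: Verify.
11*(-2) + 3*(8) = 2 = 2 ✓

j = -2, k = 8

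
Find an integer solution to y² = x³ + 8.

Try small integer x values and check whether x³ + 8 is a perfect square.
x = 2: x³ + 8 = 2³ + 8 = 8 + 8 = 16
Is 16 a perfect square? 4² = 16 ✓
So (x, y) = (2, 4) is a solution.

x = 2, y = 4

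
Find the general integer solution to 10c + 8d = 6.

Step 1: Compute gcd(10, 8) = 2.
Since 2 divides 6, solutions exist.

Step 2: Find a particular solution using extended Euclidean algorithm.
We get c₀ = 3, d₀ = -3.
Check: 10*3 + 8*-3 = 6 = 6 ✓

Step 3: Write the general solution.
c = 3 + (8/2)t = 3 + 4t
d = -3 - (10/2)t = -3 - 5t
for any integer t.

c = 3 + 4t, d = -3 - 5t for integer t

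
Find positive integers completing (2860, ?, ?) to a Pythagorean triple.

We need the other leg and hypotenuse such that 2860² + x² = c².
Take x = 1575, c = 3265: 2860² + 1575² = 8179600 + 2480625 = 10660225 = 3265² ✓
Triple: (1575, 2860, 3265)

(1575, 2860, 3265)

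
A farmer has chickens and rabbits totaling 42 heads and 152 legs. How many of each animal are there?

Let c = chickens, r = rabbits.
Heads: c + r = 42
Legs: 2c + 4r = 152
From the first equation, c = 42 - r. Substitute:
2(42 - r) + 4r = 152
84 + 2r = 152
r = (152 - 84)/2 = 34
c = 42 - 34 = 8

Chickens: 8, Rabbits: 34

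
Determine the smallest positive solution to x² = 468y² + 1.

We seek the smallest positive integers (x, y) with x² - 468y² = 1, i.e., x² = 468y² + 1.
Try successive y values:
y = 1: x² = 468·1² + 1 = 469, not a perfect square
y = 2: x² = 468·2² + 1 = 1873, not a perfect square
y = 3: x² = 468·3² + 1 = 4213, not a perfect square
... continuing the search (or via continued fractions) ...
y = 30: x² = 468·30² + 1 = 421201, x = 649 ✓

Verify: 649² - 468·30² = 421201 - 421200 = 1 ✓

x = 649, y = 30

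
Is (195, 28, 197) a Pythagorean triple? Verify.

Compute a² + b² = 195² + 28² = 38025 + 784 = 38809
Compute c² = 197² = 38809
Since 38809 = 38809, confirmed.

Yes, it is a Pythagorean triple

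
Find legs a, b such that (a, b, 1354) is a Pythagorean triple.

We need a² + b² = 1354² = 1833316.
Trying: 1350² + 104² = 1822500 + 10816 = 1833316 ✓

(1350, 104, 1354)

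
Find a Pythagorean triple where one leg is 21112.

We need the other leg and hypotenuse such that 21112² + x² = c².
Take x = 18816, c = 28280: 21112² + 18816² = 445716544 + 354041856 = 799758400 = 28280² ✓
Triple: (21112, 18816, 28280)

(21112, 18816, 28280)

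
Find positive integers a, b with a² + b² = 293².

We need a² + b² = 293² = 85849.
Trying: 285² + 68² = 81225 + 4624 = 85849 ✓

(285, 68, 293)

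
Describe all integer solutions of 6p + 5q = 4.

Step 1: Compute gcd(6, 5) = 1.
Since 1 divides 4, solutions exist.

Step 2: Find a particular solution using extended Euclidean algorithm.
We get p₀ = 4, q₀ = -4.
Check: 6*4 + 5*-4 = 4 = 4 ✓

Step 3: Write the general solution.
p = 4 + (5/1)t = 4 + 5t
q = -4 - (6/1)t = -4 - 6t
for any integer t.

p = 4 + 5t, q = -4 - 6t for integer t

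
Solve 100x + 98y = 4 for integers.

Step 1: Check solvability.
gcd(100, 98) = 2
Since 2 divides 4, solutions exist.

Step 2: Apply extended Euclidean algorithm to find gcd.
We find integers such that 100*x0 + 98*y0 = 2

Step 3: Scale the particular solution.
Multiply by 4/2 = 2:
x = 2, y = -2

Step 4: Verify.
100*(2) + 98*(-2) = 4 = 4 ✓

x = 2, y = -2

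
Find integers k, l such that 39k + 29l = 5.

Step 1: Check solvability.
gcd(39, 29) = 1
Since 1 divides 5, solutions exist.

Step 2: Apply extended Euclidean algorithm to find gcd.
We find integers such that 39*x0 + 29*y0 = 1

Step 3: Scale the particular solution.
Multiply by 5/1 = 5:
k = 15, l = -20

Step 4: Verify.
39*(15) + 29*(-20) = 5 = 5 ✓

k = 15, l = -20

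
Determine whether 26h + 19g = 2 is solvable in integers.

Step 1: Compute gcd(26, 19).
gcd(26, 19) = 1

Step 2: Check divisibility.
Does 1 divide 2? 2 = 1 x 2, so yes.

By the theorem on linear Diophantine equations, 26h + 19g = 2 has integer solutions if and only if gcd(26, 19) divides 2. Since 1 | 2, solutions exist.

Yes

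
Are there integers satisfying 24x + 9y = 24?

Step 1: Compute gcd(24, 9).
gcd(24, 9) = 3

Step 2: Check divisibility.
Does 3 divide 24? 24 = 3 x 8, so yes.

By the theorem on linear Diophantine equations, 24x + 9y = 24 has integer solutions if and only if gcd(24, 9) divides 24. Since 3 | 24, solutions exist.

Yes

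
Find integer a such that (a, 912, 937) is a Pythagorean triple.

a² = c² - b² = 937² - 912² = 877969 - 831744 = 46225
a = sqrt(46225) = 215

215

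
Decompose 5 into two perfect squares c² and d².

We need to find integers c, d > 0 such that c² + d² = 5.
Trying c = 1: d² = 5 - 1² = 5 - 1 = 4
d = 2
Check: 1² + 2² = 1 + 4 = 5 ✓

5 = 1² + 2²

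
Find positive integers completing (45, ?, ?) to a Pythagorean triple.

We need the other leg and hypotenuse such that 45² + x² = c².
Take x = 1012, c = 1013: 45² + 1012² = 2025 + 1024144 = 1026169 = 1013² ✓
Triple: (45, 1012, 1013)

(45, 1012, 1013)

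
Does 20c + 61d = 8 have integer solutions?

Step 1: Compute gcd(20, 61).
gcd(20, 61) = 1

Step 2: Check divisibility.
Does 1 divide 8? 8 = 1 x 8, so yes.

By the theorem on linear Diophantine equations, 20c + 61d = 8 has integer solutions if and only if gcd(20, 61) divides 8. Since 1 | 8, solutions exist.

Yes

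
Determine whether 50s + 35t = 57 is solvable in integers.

Step 1: Compute gcd(50, 35).
gcd(50, 35) = 5

Step 2: Check divisibility.
Does 5 divide 57? 57 = 5 x 11 + 2, so no.

By the theorem on linear Diophantine equations, 50s + 35t = 57 has integer solutions if and only if gcd(50, 35) divides 57. Since 5 does not divide 57, no solutions exist.

No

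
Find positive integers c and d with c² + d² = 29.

We need to find integers c, d > 0 such that c² + d² = 29.
Trying c = 2: d² = 29 - 2² = 29 - 4 = 25
d = 5
Check: 2² + 5² = 4 + 25 = 29 ✓

29 = 2² + 5²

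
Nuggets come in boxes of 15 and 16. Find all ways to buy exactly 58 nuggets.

We need non-negative integers (x, y) with 15x + 16y = 58.
For each x in 0..3, check if 58 - 15x is a non-negative multiple of 16.
No x yields an integer y ≥ 0.

No solution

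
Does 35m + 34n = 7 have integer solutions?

Step 1: Compute gcd(35, 34).
gcd(35, 34) = 1

Step 2: Check divisibility.
Does 1 divide 7? 7 = 1 x 7, so yes.

By the theorem on linear Diophantine equations, 35m + 34n = 7 has integer solutions if and only if gcd(35, 34) divides 7. Since 1 | 7, solutions exist.

Yes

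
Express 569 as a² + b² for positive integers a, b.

We need to find integers a, b > 0 such that a² + b² = 569.
Trying a = 13: b² = 569 - 13² = 569 - 169 = 400
b = 20
Check: 13² + 20² = 169 + 400 = 569 ✓

569 = 13² + 20²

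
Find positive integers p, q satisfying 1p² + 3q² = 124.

Try small values of p and check whether (124 - 1p²)/3 is a perfect square.
p = 4: 1·4² = 16, so 3q² = 124 - 16 = 108, giving q² = 36, q = 6.
Check: 1·4² + 3·6² = 16 + 108 = 124 ✓

p = 4, q = 6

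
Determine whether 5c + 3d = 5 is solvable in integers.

Step 1: Compute gcd(5, 3).
gcd(5, 3) = 1

Step 2: Check divisibility.
Does 1 divide 5? 5 = 1 x 5, so yes.

By the theorem on linear Diophantine equations, 5c + 3d = 5 has integer solutions if and only if gcd(5, 3) divides 5. Since 1 | 5, solutions exist.

Yes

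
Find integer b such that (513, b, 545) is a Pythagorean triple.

b² = c² - a² = 545² - 513² = 297025 - 263169 = 33856
b = sqrt(33856) = 184

184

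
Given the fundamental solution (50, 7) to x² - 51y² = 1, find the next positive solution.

Solutions to x² - Dy² = 1 are generated by powers of (x₀ + y₀√D).
The next solution satisfies x₁ + y₁√51 = (x₀ + y₀√51)², giving:
x₁ = x₀² + 51y₀² = 50² + 51·7² = 2500 + 2499 = 4999
y₁ = 2x₀y₀ = 2·50·7 = 700

Verify: 4999² - 51·700² = 24990001 - 24990000 = 1 ✓

x = 4999, y = 700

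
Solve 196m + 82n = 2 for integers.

Step 1: Check solvability.
gcd(196, 82) = 2
Since 2 divides 2, solutions exist.

Step 2: Apply extended Euclidean algorithm to find gcd.
We find integers such that 196*x0 + 82*y0 = 2

Step 3: Scale the particular solution.
Multiply by 2/2 = 1:
m = 18, n = -43

Step 4: Verify.
196*(18) + 82*(-43) = 2 = 2 ✓

m = 18, n = -43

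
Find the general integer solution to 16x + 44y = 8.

Step 1: Compute gcd(16, 44) = 4.
Since 4 divides 8, solutions exist.

Step 2: Find a particular solution using extended Euclidean algorithm.
We get x₀ = 6, y₀ = -2.
Check: 16*6 + 44*-2 = 8 = 8 ✓

Step 3: Write the general solution.
x = 6 + (44/4)t = 6 + 11t
y = -2 - (16/4)t = -2 - 4t
for any integer t.

x = 6 + 11t, y = -2 - 4t for integer t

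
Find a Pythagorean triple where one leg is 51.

We need the other leg and hypotenuse such that 51² + x² = c².
Take x = 140, c = 149: 51² + 140² = 2601 + 19600 = 22201 = 149² ✓
Triple: (51, 140, 149)

(51, 140, 149)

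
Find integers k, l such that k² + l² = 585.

We need to find integers k, l > 0 such that k² + l² = 585.
Trying k = 3: l² = 585 - 3² = 585 - 9 = 576
l = 24
Check: 3² + 24² = 9 + 576 = 585 ✓

585 = 3² + 24²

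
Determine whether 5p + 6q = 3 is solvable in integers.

Step 1: Compute gcd(5, 6).
gcd(5, 6) = 1

Step 2: Check divisibility.
Does 1 divide 3? 3 = 1 x 3, so yes.

By the theorem on linear Diophantine equations, 5p + 6q = 3 has integer solutions if and only if gcd(5, 6) divides 3. Since 1 | 3, solutions exist.

Yes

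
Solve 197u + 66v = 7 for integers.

Step 1: Check solvability.
gcd(197, 66) = 1
Since 1 divides 7, solutions exist.

Step 2: Apply extended Euclidean algorithm to find gcd.
We find integers such that 197*x0 + 66*y0 = 1

Step 3: Scale the particular solution.
Multiply by 7/1 = 7:
u = -7, v = 21

Step 4: Verify.
197*(-7) + 66*(21) = 7 = 7 ✓

u = -7, v = 21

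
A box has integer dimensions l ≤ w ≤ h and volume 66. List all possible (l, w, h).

Iterate l from 1 to ⌊66^(1/3)⌋. For each l dividing 66, iterate w ≥ l with w dividing 66/l, and set h = 66/(l·w).
Triples found (5): (1×1×66), (1×2×33), (1×3×22), (1×6×11), (2×3×11)

(1×1×66), (1×2×33), (1×3×22), (1×6×11), (2×3×11)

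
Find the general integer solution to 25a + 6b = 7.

Step 1: Compute gcd(25, 6) = 1.
Since 1 divides 7, solutions exist.

Step 2: Find a particular solution using extended Euclidean algorithm.
We get a₀ = 7, b₀ = -28.
Check: 25*7 + 6*-28 = 7 = 7 ✓

Step 3: Write the general solution.
a = 7 + (6/1)t = 7 + 6t
b = -28 - (25/1)t = -28 - 25t
for any integer t.

a = 7 + 6t, b = -28 - 25t for integer t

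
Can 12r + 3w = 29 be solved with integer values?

Step 1: Compute gcd(12, 3).
gcd(12, 3) = 3

Step 2: Check divisibility.
Does 3 divide 29? 29 = 3 x 9 + 2, so no.

By the theorem on linear Diophantine equations, 12r + 3w = 29 has integer solutions if and only if gcd(12, 3) divides 29. Since 3 does not divide 29, no solutions exist.

No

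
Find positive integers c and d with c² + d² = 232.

We need to find integers c, d > 0 such that c² + d² = 232.
Trying c = 6: d² = 232 - 6² = 232 - 36 = 196
d = 14
Check: 6² + 14² = 36 + 196 = 232 ✓

232 = 6² + 14²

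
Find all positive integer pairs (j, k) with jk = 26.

The positive divisors of 26 are: 1, 2, 13, 26.
Each divisor d gives the pair (d, 26/d):
(1, 26), (2, 13), (13, 2), (26, 1)

(1, 26), (2, 13), (13, 2), (26, 1)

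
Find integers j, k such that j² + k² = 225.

We need to find integers j, k > 0 such that j² + k² = 225.
Trying j = 9: k² = 225 - 9² = 225 - 81 = 144
k = 12
Check: 9² + 12² = 81 + 144 = 225 ✓

225 = 9² + 12²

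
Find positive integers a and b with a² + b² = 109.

We need to find integers a, b > 0 such that a² + b² = 109.
Trying a = 3: b² = 109 - 3² = 109 - 9 = 100
b = 10
Check: 3² + 10² = 9 + 100 = 109 ✓

109 = 3² + 10²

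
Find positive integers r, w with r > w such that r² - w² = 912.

Factor: r² - w² = (r+w)(r-w) = 912.
We need two factors of 912 with the same parity.
Use r+w = 456 and r-w = 2 (product 456·2 = 912).
Adding: 2r = 458, so r = 229.
Subtracting: 2w = 454, so w = 227.
Check: 229² - 227² = 52441 - 51529 = 912 ✓

r = 229, w = 227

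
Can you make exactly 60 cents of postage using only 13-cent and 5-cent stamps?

We need non-negative x, y with 13x + 5y = 60.
gcd(13, 5) = 1 divides 60, so integer solutions exist.
Search for a non-negative one: x = 0 gives 5y = 60 - 0 = 60, so y = 12.
Check: 13·0 + 5·12 = 60 ✓

Yes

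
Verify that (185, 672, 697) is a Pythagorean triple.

Compute a² + b²:
185² + 672² = 34225 + 451584 = 485809
Compute c²:
697² = 485809
Since 485809 = 485809, it is a Pythagorean triple.

Yes, it is a Pythagorean triple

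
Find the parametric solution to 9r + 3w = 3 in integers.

Step 1: Compute gcd(9, 3) = 3.
Since 3 divides 3, solutions exist.

Step 2: Find a particular solution using extended Euclidean algorithm.
We get r₀ = 0, w₀ = 1.
Check: 9*0 + 3*1 = 3 = 3 ✓

Step 3: Write the general solution.
r = 0 + (3/3)t = 0 + 1t
w = 1 - (9/3)t = 1 - 3t
for any integer t.

r = 0 + 1t, w = 1 - 3t for integer t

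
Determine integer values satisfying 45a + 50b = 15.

Step 1: Check solvability.
gcd(45, 50) = 5
Since 5 divides 15, solutions exist.

Step 2: Apply extended Euclidean algorithm to find gcd.
We find integers such that 45*x0 + 50*y0 = 5

Step 3: Scale the particular solution.
Multiply by 15/5 = 3:
a = -3, b = 3

Step 4: Verify.
45*(-3) + 50*(3) = 15 = 15 ✓

a = -3, b = 3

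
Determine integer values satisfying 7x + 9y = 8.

Step 1: Check solvability.
gcd(7, 9) = 1
Since 1 divides 8, solutions exist.

Step 2: Apply extended Euclidean algorithm to find gcd.
We find integers such that 7*x0 + 9*y0 = 1

Step 3: Scale the particular solution.
Multiply by 8/1 = 8:
x = 32, y = -24

Step 4: Verify.
7*(32) + 9*(-24) = 8 = 8 ✓

x = 32, y = -24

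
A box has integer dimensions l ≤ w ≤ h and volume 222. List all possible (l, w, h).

Iterate l from 1 to ⌊222^(1/3)⌋. For each l dividing 222, iterate w ≥ l with w dividing 222/l, and set h = 222/(l·w).
Triples found (5): (1×1×222), (1×2×111), (1×3×74), (1×6×37), (2×3×37)

(1×1×222), (1×2×111), (1×3×74), (1×6×37), (2×3×37)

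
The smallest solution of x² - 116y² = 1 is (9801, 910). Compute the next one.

Solutions to x² - Dy² = 1 are generated by powers of (x₀ + y₀√D).
The next solution satisfies x₁ + y₁√116 = (x₀ + y₀√116)², giving:
x₁ = x₀² + 116y₀² = 9801² + 116·910² = 96059601 + 96059600 = 192119201
y₁ = 2x₀y₀ = 2·9801·910 = 17837820

Verify: 192119201² - 116·17837820² = 36909787392878401 - 36909787392878400 = 1 ✓

x = 192119201, y = 17837820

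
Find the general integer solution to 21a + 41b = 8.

Step 1: Compute gcd(21, 41) = 1.
Since 1 divides 8, solutions exist.

Step 2: Find a particular solution using extended Euclidean algorithm.
We get a₀ = 16, b₀ = -8.
Check: 21*16 + 41*-8 = 8 = 8 ✓

Step 3: Write the general solution.
a = 16 + (41/1)t = 16 + 41t
b = -8 - (21/1)t = -8 - 21t
for any integer t.

a = 16 + 41t, b = -8 - 21t for integer t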